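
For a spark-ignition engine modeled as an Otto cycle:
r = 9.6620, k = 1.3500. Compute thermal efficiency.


r^(k-1) = 2.2119
eta = 1 - 1/2.2119 = 0.5479 = 54.7908%

54.7908%


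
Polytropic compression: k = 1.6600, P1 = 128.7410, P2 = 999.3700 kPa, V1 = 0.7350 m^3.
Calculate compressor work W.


(k-1)/k = 0.3976
(P2/P1)^exp = 2.2587
W = 2.5152 * 128.7410 * 0.7350 * (2.2587 - 1) = 299.5654 kJ

299.5654 kJ


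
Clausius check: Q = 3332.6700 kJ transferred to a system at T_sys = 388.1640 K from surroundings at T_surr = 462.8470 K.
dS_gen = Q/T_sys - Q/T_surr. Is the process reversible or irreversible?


dS_sys = 3332.6700/388.1640 = 8.5857 kJ/K
dS_surr = -3332.6700/462.8470 = -7.2004 kJ/K
dS_gen = 8.5857 - 7.2004 = 1.3854 kJ/K (irreversible)

dS_gen = 1.3854 kJ/K, irreversible


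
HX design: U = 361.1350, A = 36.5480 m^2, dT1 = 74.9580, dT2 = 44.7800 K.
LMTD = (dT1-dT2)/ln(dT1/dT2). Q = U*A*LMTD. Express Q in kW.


LMTD = 58.5791 K
Q = 361.1350 * 36.5480 * 58.5791 = 773172.0880 W = 773.1721 kW

773.1721 kW


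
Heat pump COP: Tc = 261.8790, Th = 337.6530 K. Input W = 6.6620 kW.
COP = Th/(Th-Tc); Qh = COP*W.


COP = 337.6530 / 75.7740 = 4.4561
Qh = 4.4561 * 6.6620 = 29.6862 kW

COP = 4.4561, Qh = 29.6862 kW


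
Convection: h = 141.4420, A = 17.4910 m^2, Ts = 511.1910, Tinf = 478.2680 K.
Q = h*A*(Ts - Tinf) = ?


dT = 32.9230 K
Q = 141.4420 * 17.4910 * 32.9230 = 81450.2517 W

81450.2517 W


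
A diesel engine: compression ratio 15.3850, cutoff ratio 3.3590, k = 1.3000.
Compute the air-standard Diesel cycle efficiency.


r^(k-1) = 2.2705
rc^k = 4.8314
eta = 0.4498 = 44.9754%

44.9754%


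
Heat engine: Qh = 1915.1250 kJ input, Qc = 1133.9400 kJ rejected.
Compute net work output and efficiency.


W = 1915.1250 - 1133.9400 = 781.1850 kJ
eta = 781.1850 / 1915.1250 = 0.4079 = 40.7903%

W = 781.1850 kJ, eta = 40.7903%


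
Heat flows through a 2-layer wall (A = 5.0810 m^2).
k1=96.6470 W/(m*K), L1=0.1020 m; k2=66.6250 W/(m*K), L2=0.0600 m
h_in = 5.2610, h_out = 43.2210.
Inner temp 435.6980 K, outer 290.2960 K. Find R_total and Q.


R_conv_in = 1/(5.2610*5.0810) = 0.0374
R_1 = 0.1020/(96.6470*5.0810) = 0.0002
R_2 = 0.0600/(66.6250*5.0810) = 0.0002
R_conv_out = 1/(43.2210*5.0810) = 0.0046
R_total = 0.0423 K/W
Q = 145.4020 / 0.0423 = 3433.4939 W

R_total = 0.0423 K/W, Q = 3433.4939 W


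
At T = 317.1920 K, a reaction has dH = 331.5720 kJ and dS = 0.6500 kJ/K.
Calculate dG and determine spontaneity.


T*dS = 317.1920 * 0.6500 = 206.1748 kJ
dG = 331.5720 - 206.1748 = 125.3972 kJ (non-spontaneous)

dG = 125.3972 kJ, non-spontaneous


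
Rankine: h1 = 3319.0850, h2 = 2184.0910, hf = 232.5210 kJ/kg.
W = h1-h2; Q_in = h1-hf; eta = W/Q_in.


W = 1134.9940 kJ/kg
Q_in = 3086.5640 kJ/kg
eta = 0.3677 = 36.7721%

eta = 36.7721%


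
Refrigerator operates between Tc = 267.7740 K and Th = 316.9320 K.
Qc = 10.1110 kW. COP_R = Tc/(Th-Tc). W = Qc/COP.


COP = 267.7740 / 49.1580 = 5.4472
W = 10.1110 / 5.4472 = 1.8562 kW

COP = 5.4472, W = 1.8562 kW


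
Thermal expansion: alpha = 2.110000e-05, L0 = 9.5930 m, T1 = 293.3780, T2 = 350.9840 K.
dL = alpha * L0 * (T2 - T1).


dT = 57.6060 K
dL = 2.110000e-05 * 9.5930 * 57.6060 = 0.011660 m
L_final = 9.604660 m

dL = 0.011660 m


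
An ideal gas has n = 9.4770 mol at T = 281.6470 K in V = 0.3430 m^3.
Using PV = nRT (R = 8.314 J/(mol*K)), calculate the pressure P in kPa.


P = nRT/V = 9.4770 * 8.314 * 281.6470 / 0.3430
= 22191.4679 / 0.3430 = 64698.1571 Pa = 64.6982 kPa

64.6982 kPa


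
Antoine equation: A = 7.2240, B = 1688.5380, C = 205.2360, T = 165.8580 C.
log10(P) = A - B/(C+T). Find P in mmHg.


C+T = 371.0940
B/(C+T) = 4.5502
log10(P) = 7.2240 - 4.5502 = 2.6738
P = 10^2.6738 = 471.8865 mmHg

471.8865 mmHg


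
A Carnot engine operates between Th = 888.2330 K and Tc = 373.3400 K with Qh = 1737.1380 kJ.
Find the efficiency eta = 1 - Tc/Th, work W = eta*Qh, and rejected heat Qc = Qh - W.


eta = 1 - 373.3400/888.2330 = 0.5797
W = 0.5797 * 1737.1380 = 1006.9883 kJ
Qc = 1737.1380 - 1006.9883 = 730.1497 kJ

eta = 57.9682%, W = 1006.9883 kJ, Qc = 730.1497 kJ


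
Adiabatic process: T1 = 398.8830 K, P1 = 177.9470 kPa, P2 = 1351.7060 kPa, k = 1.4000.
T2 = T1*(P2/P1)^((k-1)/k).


(k-1)/k = 0.2857
(P2/P1)^exp = 1.7848
T2 = 398.8830 * 1.7848 = 711.9395 K

711.9395 K


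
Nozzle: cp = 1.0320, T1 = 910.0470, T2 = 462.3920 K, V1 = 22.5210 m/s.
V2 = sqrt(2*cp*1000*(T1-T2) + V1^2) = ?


dT = 447.6550 K
2*cp*1000*dT = 923959.9200
V1^2 = 507.1954
V2 = sqrt(924467.1154) = 961.4921 m/s

961.4921 m/s


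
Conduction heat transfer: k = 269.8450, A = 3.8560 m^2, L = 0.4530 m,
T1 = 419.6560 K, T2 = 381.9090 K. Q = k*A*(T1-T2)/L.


dT = 37.7470 K
Q = 269.8450 * 3.8560 * 37.7470 / 0.4530 = 86703.3025 W

86703.3025 W


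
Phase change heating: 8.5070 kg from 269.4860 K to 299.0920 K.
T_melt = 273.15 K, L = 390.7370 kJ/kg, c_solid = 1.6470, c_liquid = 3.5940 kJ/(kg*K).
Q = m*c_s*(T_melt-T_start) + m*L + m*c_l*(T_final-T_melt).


Q1 (sensible, solid) = 8.5070 * 1.6470 * 3.6640 = 51.3364 kJ
Q2 (latent) = 8.5070 * 390.7370 = 3323.9997 kJ
Q3 (sensible, liquid) = 8.5070 * 3.5940 * 25.9420 = 793.1548 kJ
Q_total = 4168.4909 kJ

4168.4909 kJ


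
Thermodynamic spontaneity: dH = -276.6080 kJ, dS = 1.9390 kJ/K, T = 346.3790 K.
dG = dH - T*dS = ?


T*dS = 346.3790 * 1.9390 = 671.6289 kJ
dG = -276.6080 - 671.6289 = -948.2369 kJ (spontaneous)

dG = -948.2369 kJ, spontaneous


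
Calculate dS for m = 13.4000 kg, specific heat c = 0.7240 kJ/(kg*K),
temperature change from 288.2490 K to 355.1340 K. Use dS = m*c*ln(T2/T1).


T2/T1 = 1.2320
ln(T2/T1) = 0.2087
dS = 13.4000 * 0.7240 * 0.2087 = 2.0244 kJ/K

2.0244 kJ/K


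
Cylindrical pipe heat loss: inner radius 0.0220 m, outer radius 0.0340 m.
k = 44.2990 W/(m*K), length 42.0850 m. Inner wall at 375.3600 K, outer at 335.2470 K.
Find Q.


dT = 40.1130 K
ln(ro/ri) = 0.4353
Q = 2*pi*44.2990*42.0850*40.1130 / 0.4353 = 1079392.9315 W

1079392.9315 W


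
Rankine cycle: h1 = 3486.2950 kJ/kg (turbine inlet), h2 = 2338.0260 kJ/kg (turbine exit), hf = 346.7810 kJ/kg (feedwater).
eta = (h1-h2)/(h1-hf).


W = 1148.2690 kJ/kg
Q_in = 3139.5140 kJ/kg
eta = 0.3657 = 36.5747%

eta = 36.5747%


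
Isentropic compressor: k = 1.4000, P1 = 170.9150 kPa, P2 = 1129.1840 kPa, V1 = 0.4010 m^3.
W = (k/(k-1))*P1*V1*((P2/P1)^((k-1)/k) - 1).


(k-1)/k = 0.2857
(P2/P1)^exp = 1.7151
W = 3.5000 * 170.9150 * 0.4010 * (1.7151 - 1) = 171.5299 kJ

171.5299 kJ


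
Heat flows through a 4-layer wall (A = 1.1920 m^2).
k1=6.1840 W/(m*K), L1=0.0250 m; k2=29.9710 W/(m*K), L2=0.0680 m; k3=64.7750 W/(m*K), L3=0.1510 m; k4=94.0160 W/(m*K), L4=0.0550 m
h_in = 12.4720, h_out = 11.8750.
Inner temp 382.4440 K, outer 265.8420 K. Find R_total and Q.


R_conv_in = 1/(12.4720*1.1920) = 0.0673
R_1 = 0.0250/(6.1840*1.1920) = 0.0034
R_2 = 0.0680/(29.9710*1.1920) = 0.0019
R_3 = 0.1510/(64.7750*1.1920) = 0.0020
R_4 = 0.0550/(94.0160*1.1920) = 0.0005
R_conv_out = 1/(11.8750*1.1920) = 0.0706
R_total = 0.1457 K/W
Q = 116.6020 / 0.1457 = 800.5490 W

R_total = 0.1457 K/W, Q = 800.5490 W


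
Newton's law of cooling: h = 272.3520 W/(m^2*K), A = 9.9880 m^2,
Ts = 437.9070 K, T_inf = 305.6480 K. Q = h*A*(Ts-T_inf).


dT = 132.2590 K
Q = 272.3520 * 9.9880 * 132.2590 = 359777.7796 W

359777.7796 W


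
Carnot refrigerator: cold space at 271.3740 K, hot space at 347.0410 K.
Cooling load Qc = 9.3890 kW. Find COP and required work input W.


COP = 271.3740 / 75.6670 = 3.5864
W = 9.3890 / 3.5864 = 2.6179 kW

COP = 3.5864, W = 2.6179 kW


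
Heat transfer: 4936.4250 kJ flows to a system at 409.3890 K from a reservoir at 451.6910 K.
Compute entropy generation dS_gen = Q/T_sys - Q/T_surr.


dS_sys = 4936.4250/409.3890 = 12.0580 kJ/K
dS_surr = -4936.4250/451.6910 = -10.9288 kJ/K
dS_gen = 12.0580 - 10.9288 = 1.1293 kJ/K (irreversible)

dS_gen = 1.1293 kJ/K, irreversible


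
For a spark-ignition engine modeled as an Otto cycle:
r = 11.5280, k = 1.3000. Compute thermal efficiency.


r^(k-1) = 2.0822
eta = 1 - 1/2.0822 = 0.5197 = 51.9743%

51.9743%


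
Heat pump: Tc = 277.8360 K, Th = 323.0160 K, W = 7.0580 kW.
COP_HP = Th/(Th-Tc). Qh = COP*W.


COP = 323.0160 / 45.1800 = 7.1495
Qh = 7.1495 * 7.0580 = 50.4614 kW

COP = 7.1495, Qh = 50.4614 kW


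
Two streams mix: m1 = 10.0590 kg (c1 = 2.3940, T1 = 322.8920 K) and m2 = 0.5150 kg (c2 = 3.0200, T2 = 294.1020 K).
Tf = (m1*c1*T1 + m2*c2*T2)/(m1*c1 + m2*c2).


num = 8233.0585
den = 25.6365
Tf = 321.1454 K

321.1454 K


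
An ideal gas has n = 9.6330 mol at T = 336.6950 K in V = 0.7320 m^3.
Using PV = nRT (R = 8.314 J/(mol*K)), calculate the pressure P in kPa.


P = nRT/V = 9.6330 * 8.314 * 336.6950 / 0.7320
= 26965.4857 / 0.7320 = 36838.0952 Pa = 36.8381 kPa

36.8381 kPa


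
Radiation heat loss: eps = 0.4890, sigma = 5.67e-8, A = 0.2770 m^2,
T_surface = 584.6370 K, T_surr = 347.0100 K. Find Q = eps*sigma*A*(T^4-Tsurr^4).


T^4 = 1.1683e+11
Tsurr^4 = 1.4500e+10
Q = 0.4890 * 5.67e-8 * 0.2770 * 1.0233e+11 = 785.8944 W

785.8944 W


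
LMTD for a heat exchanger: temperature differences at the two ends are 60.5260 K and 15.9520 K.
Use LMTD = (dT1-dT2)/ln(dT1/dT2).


dT1/dT2 = 3.7943
ln(dT1/dT2) = 1.3335
LMTD = 44.5740 / 1.3335 = 33.4266 K

33.4266 K


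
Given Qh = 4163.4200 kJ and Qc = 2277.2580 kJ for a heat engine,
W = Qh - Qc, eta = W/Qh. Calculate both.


W = 4163.4200 - 2277.2580 = 1886.1620 kJ
eta = 1886.1620 / 4163.4200 = 0.4530 = 45.3032%

W = 1886.1620 kJ, eta = 45.3032%


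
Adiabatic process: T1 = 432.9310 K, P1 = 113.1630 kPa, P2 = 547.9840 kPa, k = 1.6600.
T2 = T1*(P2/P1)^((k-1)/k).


(k-1)/k = 0.3976
(P2/P1)^exp = 1.8723
T2 = 432.9310 * 1.8723 = 810.5752 K

810.5752 K


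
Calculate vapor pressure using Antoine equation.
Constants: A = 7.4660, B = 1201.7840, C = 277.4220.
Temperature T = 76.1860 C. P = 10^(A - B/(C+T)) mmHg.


C+T = 353.6080
B/(C+T) = 3.3986
log10(P) = 7.4660 - 3.3986 = 4.0674
P = 10^4.0674 = 11677.9466 mmHg

11677.9466 mmHg


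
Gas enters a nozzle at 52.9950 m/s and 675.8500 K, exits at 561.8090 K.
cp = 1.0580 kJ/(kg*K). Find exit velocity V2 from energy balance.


dT = 114.0410 K
2*cp*1000*dT = 241310.7560
V1^2 = 2808.4700
V2 = sqrt(244119.2260) = 494.0842 m/s

494.0842 m/s


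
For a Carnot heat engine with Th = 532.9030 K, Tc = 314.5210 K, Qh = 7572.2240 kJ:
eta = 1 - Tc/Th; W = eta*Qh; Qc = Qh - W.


eta = 1 - 314.5210/532.9030 = 0.4098
W = 0.4098 * 7572.2240 = 3103.0740 kJ
Qc = 7572.2240 - 3103.0740 = 4469.1500 kJ

eta = 40.9797%, W = 3103.0740 kJ, Qc = 4469.1500 kJ


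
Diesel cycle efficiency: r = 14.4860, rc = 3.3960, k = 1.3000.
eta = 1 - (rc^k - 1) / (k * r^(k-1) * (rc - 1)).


r^(k-1) = 2.2299
rc^k = 4.9007
eta = 0.4384 = 43.8399%

43.8399%


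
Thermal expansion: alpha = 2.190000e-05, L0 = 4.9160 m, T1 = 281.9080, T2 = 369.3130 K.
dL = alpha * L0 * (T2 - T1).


dT = 87.4050 K
dL = 2.190000e-05 * 4.9160 * 87.4050 = 0.009410 m
L_final = 4.925410 m

dL = 0.009410 m


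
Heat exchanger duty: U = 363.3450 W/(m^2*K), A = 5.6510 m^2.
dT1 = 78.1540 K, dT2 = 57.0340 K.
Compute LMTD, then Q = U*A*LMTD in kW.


LMTD = 67.0405 K
Q = 363.3450 * 5.6510 * 67.0405 = 137651.6601 W = 137.6517 kW

137.6517 kW


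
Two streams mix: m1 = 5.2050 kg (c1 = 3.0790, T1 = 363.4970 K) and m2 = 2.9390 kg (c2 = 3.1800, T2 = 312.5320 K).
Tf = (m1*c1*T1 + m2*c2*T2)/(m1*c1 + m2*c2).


num = 8746.4041
den = 25.3722
Tf = 344.7237 K

344.7237 K


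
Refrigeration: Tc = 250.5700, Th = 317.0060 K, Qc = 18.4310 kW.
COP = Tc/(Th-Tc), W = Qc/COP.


COP = 250.5700 / 66.4360 = 3.7716
W = 18.4310 / 3.7716 = 4.8868 kW

COP = 3.7716, W = 4.8868 kW


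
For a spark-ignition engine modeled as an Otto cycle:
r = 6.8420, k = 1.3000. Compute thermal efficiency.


r^(k-1) = 1.7806
eta = 1 - 1/1.7806 = 0.4384 = 43.8377%

43.8377%


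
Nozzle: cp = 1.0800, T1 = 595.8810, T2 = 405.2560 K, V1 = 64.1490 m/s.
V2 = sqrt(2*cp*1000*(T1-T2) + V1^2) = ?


dT = 190.6250 K
2*cp*1000*dT = 411750.0000
V1^2 = 4115.0942
V2 = sqrt(415865.0942) = 644.8760 m/s

644.8760 m/s


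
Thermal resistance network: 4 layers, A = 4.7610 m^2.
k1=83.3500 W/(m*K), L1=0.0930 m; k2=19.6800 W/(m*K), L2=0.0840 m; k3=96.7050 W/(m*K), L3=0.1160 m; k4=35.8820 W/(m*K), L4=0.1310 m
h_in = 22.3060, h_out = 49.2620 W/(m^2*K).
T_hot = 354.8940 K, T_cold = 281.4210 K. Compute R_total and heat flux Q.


R_conv_in = 1/(22.3060*4.7610) = 0.0094
R_1 = 0.0930/(83.3500*4.7610) = 0.0002
R_2 = 0.0840/(19.6800*4.7610) = 0.0009
R_3 = 0.1160/(96.7050*4.7610) = 0.0003
R_4 = 0.1310/(35.8820*4.7610) = 0.0008
R_conv_out = 1/(49.2620*4.7610) = 0.0043
R_total = 0.0158 K/W
Q = 73.4730 / 0.0158 = 4641.4739 W

R_total = 0.0158 K/W, Q = 4641.4739 W


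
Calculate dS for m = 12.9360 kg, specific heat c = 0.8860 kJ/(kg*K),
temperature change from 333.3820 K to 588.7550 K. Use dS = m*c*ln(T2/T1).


T2/T1 = 1.7660
ln(T2/T1) = 0.5687
dS = 12.9360 * 0.8860 * 0.5687 = 6.5183 kJ/K

6.5183 kJ/K


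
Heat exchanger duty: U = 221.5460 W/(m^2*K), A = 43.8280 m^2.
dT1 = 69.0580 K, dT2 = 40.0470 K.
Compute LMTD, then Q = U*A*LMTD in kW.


LMTD = 53.2416 K
Q = 221.5460 * 43.8280 * 53.2416 = 516972.0491 W = 516.9720 kW

516.9720 kW


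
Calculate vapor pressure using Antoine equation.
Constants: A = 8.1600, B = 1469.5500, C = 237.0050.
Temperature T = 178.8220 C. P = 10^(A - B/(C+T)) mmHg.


C+T = 415.8270
B/(C+T) = 3.5340
log10(P) = 8.1600 - 3.5340 = 4.6260
P = 10^4.6260 = 42262.7934 mmHg

42262.7934 mmHg


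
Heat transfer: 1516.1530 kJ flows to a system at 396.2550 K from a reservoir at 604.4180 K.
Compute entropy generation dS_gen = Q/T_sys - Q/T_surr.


dS_sys = 1516.1530/396.2550 = 3.8262 kJ/K
dS_surr = -1516.1530/604.4180 = -2.5085 kJ/K
dS_gen = 3.8262 - 2.5085 = 1.3178 kJ/K (irreversible)

dS_gen = 1.3178 kJ/K, irreversible


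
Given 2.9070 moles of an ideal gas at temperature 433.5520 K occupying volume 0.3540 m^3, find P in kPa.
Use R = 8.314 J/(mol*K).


P = nRT/V = 2.9070 * 8.314 * 433.5520 / 0.3540
= 10478.4307 / 0.3540 = 29600.0868 Pa = 29.6001 kPa

29.6001 kPa


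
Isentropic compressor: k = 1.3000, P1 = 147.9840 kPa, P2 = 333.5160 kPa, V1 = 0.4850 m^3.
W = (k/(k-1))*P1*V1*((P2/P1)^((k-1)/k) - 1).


(k-1)/k = 0.2308
(P2/P1)^exp = 1.2063
W = 4.3333 * 147.9840 * 0.4850 * (1.2063 - 1) = 64.1478 kJ

64.1478 kJ


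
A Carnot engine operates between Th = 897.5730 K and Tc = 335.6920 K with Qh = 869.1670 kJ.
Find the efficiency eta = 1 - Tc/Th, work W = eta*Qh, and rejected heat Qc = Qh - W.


eta = 1 - 335.6920/897.5730 = 0.6260
W = 0.6260 * 869.1670 = 544.0988 kJ
Qc = 869.1670 - 544.0988 = 325.0682 kJ

eta = 62.6000%, W = 544.0988 kJ, Qc = 325.0682 kJ


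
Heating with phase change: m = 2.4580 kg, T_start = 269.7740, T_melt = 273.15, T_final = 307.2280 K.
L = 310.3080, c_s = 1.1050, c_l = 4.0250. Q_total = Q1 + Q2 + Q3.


Q1 (sensible, solid) = 2.4580 * 1.1050 * 3.3760 = 9.1695 kJ
Q2 (latent) = 2.4580 * 310.3080 = 762.7371 kJ
Q3 (sensible, liquid) = 2.4580 * 4.0250 * 34.0780 = 337.1490 kJ
Q_total = 1109.0556 kJ

1109.0556 kJ


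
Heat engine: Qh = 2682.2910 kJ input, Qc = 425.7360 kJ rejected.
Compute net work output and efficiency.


W = 2682.2910 - 425.7360 = 2256.5550 kJ
eta = 2256.5550 / 2682.2910 = 0.8413 = 84.1279%

W = 2256.5550 kJ, eta = 84.1279%


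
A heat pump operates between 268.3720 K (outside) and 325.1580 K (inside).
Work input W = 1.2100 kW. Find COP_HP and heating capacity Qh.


COP = 325.1580 / 56.7860 = 5.7260
Qh = 5.7260 * 1.2100 = 6.9285 kW

COP = 5.7260, Qh = 6.9285 kW


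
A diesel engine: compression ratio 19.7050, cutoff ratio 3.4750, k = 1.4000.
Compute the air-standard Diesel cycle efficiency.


r^(k-1) = 3.2948
rc^k = 5.7192
eta = 0.5866 = 58.6633%

58.6633%


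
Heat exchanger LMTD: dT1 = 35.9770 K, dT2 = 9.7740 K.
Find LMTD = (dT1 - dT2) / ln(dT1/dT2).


dT1/dT2 = 3.6809
ln(dT1/dT2) = 1.3032
LMTD = 26.2030 / 1.3032 = 20.1074 K

20.1074 K


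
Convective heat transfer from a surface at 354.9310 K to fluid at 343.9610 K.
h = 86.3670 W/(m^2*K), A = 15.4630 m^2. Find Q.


dT = 10.9700 K
Q = 86.3670 * 15.4630 * 10.9700 = 14650.3573 W

14650.3573 W


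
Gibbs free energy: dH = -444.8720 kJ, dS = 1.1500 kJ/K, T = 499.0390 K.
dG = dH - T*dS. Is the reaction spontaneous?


T*dS = 499.0390 * 1.1500 = 573.8948 kJ
dG = -444.8720 - 573.8948 = -1018.7668 kJ (spontaneous)

dG = -1018.7668 kJ, spontaneous


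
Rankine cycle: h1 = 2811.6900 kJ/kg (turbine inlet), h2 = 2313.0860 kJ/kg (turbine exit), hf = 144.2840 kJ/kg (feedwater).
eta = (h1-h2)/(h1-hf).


W = 498.6040 kJ/kg
Q_in = 2667.4060 kJ/kg
eta = 0.1869 = 18.6925%

eta = 18.6925%


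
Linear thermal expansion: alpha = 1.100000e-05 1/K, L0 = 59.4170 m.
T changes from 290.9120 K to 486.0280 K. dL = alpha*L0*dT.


dT = 195.1160 K
dL = 1.100000e-05 * 59.4170 * 195.1160 = 0.127525 m
L_final = 59.544525 m

dL = 0.127525 m


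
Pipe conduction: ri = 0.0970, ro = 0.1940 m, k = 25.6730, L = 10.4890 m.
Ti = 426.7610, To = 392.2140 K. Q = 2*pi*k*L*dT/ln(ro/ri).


dT = 34.5470 K
ln(ro/ri) = 0.6931
Q = 2*pi*25.6730*10.4890*34.5470 / 0.6931 = 84328.7094 W

84328.7094 W


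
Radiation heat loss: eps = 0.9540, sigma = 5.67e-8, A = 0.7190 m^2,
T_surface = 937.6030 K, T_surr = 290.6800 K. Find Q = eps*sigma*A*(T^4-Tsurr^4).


T^4 = 7.7282e+11
Tsurr^4 = 7.1394e+09
Q = 0.9540 * 5.67e-8 * 0.7190 * 7.6568e+11 = 29778.6877 W

29778.6877 W


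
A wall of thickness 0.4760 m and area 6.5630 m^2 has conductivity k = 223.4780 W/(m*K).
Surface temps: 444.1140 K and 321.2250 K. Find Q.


dT = 122.8890 K
Q = 223.4780 * 6.5630 * 122.8890 / 0.4760 = 378654.6006 W

378654.6006 W


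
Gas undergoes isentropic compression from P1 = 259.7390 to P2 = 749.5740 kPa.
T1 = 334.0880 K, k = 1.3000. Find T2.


(k-1)/k = 0.2308
(P2/P1)^exp = 1.2771
T2 = 334.0880 * 1.2771 = 426.6569 K

426.6569 K


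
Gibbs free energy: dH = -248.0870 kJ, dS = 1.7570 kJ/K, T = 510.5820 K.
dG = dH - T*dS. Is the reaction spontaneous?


T*dS = 510.5820 * 1.7570 = 897.0926 kJ
dG = -248.0870 - 897.0926 = -1145.1796 kJ (spontaneous)

dG = -1145.1796 kJ, spontaneous


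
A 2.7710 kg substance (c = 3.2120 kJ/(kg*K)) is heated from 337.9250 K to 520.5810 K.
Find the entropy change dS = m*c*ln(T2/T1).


T2/T1 = 1.5405
ln(T2/T1) = 0.4321
dS = 2.7710 * 3.2120 * 0.4321 = 3.8461 kJ/K

3.8461 kJ/K


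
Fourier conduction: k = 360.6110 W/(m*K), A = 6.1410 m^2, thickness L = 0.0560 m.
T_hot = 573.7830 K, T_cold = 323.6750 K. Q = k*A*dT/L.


dT = 250.1080 K
Q = 360.6110 * 6.1410 * 250.1080 / 0.0560 = 9890485.8047 W

9890485.8047 W


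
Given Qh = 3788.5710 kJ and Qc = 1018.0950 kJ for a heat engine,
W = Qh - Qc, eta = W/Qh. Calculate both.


W = 3788.5710 - 1018.0950 = 2770.4760 kJ
eta = 2770.4760 / 3788.5710 = 0.7313 = 73.1272%

W = 2770.4760 kJ, eta = 73.1272%


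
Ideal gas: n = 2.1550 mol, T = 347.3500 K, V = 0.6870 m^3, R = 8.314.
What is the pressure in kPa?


P = nRT/V = 2.1550 * 8.314 * 347.3500 / 0.6870
= 6223.3553 / 0.6870 = 9058.7414 Pa = 9.0587 kPa

9.0587 kPa


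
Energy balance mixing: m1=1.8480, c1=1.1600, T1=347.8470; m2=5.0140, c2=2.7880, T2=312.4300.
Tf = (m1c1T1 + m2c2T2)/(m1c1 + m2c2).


num = 5113.1416
den = 16.1227
Tf = 317.1391 K

317.1391 K


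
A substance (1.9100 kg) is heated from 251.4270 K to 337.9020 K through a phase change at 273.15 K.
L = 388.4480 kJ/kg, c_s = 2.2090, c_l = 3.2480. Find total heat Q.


Q1 (sensible, solid) = 1.9100 * 2.2090 * 21.7230 = 91.6535 kJ
Q2 (latent) = 1.9100 * 388.4480 = 741.9357 kJ
Q3 (sensible, liquid) = 1.9100 * 3.2480 * 64.7520 = 401.7007 kJ
Q_total = 1235.2898 kJ

1235.2898 kJ


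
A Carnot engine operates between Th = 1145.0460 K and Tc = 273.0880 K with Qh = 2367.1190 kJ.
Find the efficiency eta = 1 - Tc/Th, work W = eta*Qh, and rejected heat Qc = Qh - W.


eta = 1 - 273.0880/1145.0460 = 0.7615
W = 0.7615 * 2367.1190 = 1802.5724 kJ
Qc = 2367.1190 - 1802.5724 = 564.5466 kJ

eta = 76.1505%, W = 1802.5724 kJ, Qc = 564.5466 kJ


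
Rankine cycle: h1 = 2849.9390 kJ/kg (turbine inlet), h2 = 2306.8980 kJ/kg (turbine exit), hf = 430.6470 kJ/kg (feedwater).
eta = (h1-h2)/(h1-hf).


W = 543.0410 kJ/kg
Q_in = 2419.2920 kJ/kg
eta = 0.2245 = 22.4463%

eta = 22.4463%


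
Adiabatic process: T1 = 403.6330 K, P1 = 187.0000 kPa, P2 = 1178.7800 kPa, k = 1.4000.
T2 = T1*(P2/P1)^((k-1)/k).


(k-1)/k = 0.2857
(P2/P1)^exp = 1.6922
T2 = 403.6330 * 1.6922 = 683.0324 K

683.0324 K


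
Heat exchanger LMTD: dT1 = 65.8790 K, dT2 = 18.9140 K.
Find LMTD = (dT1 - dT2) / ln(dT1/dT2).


dT1/dT2 = 3.4831
ln(dT1/dT2) = 1.2479
LMTD = 46.9650 / 1.2479 = 37.6347 K

37.6347 K


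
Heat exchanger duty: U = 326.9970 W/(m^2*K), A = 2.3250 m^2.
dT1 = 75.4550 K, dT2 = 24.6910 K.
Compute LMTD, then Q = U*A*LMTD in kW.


LMTD = 45.4428 K
Q = 326.9970 * 2.3250 * 45.4428 = 34548.6772 W = 34.5487 kW

34.5487 kW


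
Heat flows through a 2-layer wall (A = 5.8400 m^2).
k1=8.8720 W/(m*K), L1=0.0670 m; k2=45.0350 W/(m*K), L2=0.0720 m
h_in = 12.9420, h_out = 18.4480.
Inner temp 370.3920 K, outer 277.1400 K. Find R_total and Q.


R_conv_in = 1/(12.9420*5.8400) = 0.0132
R_1 = 0.0670/(8.8720*5.8400) = 0.0013
R_2 = 0.0720/(45.0350*5.8400) = 0.0003
R_conv_out = 1/(18.4480*5.8400) = 0.0093
R_total = 0.0241 K/W
Q = 93.2520 / 0.0241 = 3872.6565 W

R_total = 0.0241 K/W, Q = 3872.6565 W


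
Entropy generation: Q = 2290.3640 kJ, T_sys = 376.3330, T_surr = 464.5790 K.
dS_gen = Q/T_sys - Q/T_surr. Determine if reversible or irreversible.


dS_sys = 2290.3640/376.3330 = 6.0860 kJ/K
dS_surr = -2290.3640/464.5790 = -4.9300 kJ/K
dS_gen = 6.0860 - 4.9300 = 1.1560 kJ/K (irreversible)

dS_gen = 1.1560 kJ/K, irreversible


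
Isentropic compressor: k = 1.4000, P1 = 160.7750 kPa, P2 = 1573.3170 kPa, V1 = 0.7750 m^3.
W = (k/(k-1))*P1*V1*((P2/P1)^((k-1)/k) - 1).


(k-1)/k = 0.2857
(P2/P1)^exp = 1.9188
W = 3.5000 * 160.7750 * 0.7750 * (1.9188 - 1) = 400.6872 kJ

400.6872 kJ


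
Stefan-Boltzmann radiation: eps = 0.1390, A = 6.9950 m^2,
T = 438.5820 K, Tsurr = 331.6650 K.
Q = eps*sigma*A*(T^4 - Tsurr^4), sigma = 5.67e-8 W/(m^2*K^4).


T^4 = 3.7000e+10
Tsurr^4 = 1.2100e+10
Q = 0.1390 * 5.67e-8 * 6.9950 * 2.4900e+10 = 1372.7161 W

1372.7161 W


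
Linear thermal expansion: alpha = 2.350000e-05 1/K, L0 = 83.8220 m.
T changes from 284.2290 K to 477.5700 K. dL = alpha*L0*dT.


dT = 193.3410 K
dL = 2.350000e-05 * 83.8220 * 193.3410 = 0.380846 m
L_final = 84.202846 m

dL = 0.380846 m


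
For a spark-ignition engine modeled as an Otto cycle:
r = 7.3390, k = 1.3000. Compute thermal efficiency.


r^(k-1) = 1.8184
eta = 1 - 1/1.8184 = 0.4501 = 45.0068%

45.0068%


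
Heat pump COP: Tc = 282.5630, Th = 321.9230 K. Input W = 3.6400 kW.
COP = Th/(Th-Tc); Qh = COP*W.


COP = 321.9230 / 39.3600 = 8.1789
Qh = 8.1789 * 3.6400 = 29.7713 kW

COP = 8.1789, Qh = 29.7713 kW


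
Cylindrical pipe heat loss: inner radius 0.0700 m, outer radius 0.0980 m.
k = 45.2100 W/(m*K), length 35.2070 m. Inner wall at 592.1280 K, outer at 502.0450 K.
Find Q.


dT = 90.0830 K
ln(ro/ri) = 0.3365
Q = 2*pi*45.2100*35.2070*90.0830 / 0.3365 = 2677546.3749 W

2677546.3749 W


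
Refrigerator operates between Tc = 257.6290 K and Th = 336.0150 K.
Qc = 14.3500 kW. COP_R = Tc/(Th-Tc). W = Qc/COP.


COP = 257.6290 / 78.3860 = 3.2867
W = 14.3500 / 3.2867 = 4.3661 kW

COP = 3.2867, W = 4.3661 kW


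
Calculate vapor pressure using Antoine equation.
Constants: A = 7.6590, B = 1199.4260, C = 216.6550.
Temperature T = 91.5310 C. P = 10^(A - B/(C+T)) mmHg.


C+T = 308.1860
B/(C+T) = 3.8919
log10(P) = 7.6590 - 3.8919 = 3.7671
P = 10^3.7671 = 5849.3827 mmHg

5849.3827 mmHg


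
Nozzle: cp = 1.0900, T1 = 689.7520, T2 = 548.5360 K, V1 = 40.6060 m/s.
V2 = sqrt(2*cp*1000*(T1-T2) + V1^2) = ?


dT = 141.2160 K
2*cp*1000*dT = 307850.8800
V1^2 = 1648.8472
V2 = sqrt(309499.7272) = 556.3270 m/s

556.3270 m/s


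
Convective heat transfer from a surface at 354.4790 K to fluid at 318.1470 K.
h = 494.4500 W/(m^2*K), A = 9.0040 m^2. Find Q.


dT = 36.3320 K
Q = 494.4500 * 9.0040 * 36.3320 = 161751.0740 W

161751.0740 W


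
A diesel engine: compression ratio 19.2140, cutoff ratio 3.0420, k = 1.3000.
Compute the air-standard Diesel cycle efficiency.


r^(k-1) = 2.4271
rc^k = 4.2472
eta = 0.4960 = 49.6000%

49.6000%


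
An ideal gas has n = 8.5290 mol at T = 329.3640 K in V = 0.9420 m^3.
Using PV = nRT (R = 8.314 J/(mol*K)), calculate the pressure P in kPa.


P = nRT/V = 8.5290 * 8.314 * 329.3640 / 0.9420
= 23355.2362 / 0.9420 = 24793.2443 Pa = 24.7932 kPa

24.7932 kPa


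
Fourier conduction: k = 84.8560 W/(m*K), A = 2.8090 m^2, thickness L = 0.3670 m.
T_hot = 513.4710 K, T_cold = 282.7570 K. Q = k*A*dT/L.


dT = 230.7140 K
Q = 84.8560 * 2.8090 * 230.7140 / 0.3670 = 149844.9736 W

149844.9736 W


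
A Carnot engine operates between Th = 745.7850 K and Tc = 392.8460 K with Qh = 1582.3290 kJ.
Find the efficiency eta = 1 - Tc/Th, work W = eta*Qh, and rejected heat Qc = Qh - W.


eta = 1 - 392.8460/745.7850 = 0.4732
W = 0.4732 * 1582.3290 = 748.8292 kJ
Qc = 1582.3290 - 748.8292 = 833.4998 kJ

eta = 47.3245%, W = 748.8292 kJ, Qc = 833.4998 kJ


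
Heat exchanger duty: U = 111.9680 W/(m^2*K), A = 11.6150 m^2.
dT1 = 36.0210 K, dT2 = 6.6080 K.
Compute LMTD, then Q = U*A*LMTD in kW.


LMTD = 17.3444 K
Q = 111.9680 * 11.6150 * 17.3444 = 22556.5374 W = 22.5565 kW

22.5565 kW


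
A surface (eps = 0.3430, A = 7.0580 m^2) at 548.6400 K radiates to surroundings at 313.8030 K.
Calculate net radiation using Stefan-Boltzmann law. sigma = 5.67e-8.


T^4 = 9.0605e+10
Tsurr^4 = 9.6968e+09
Q = 0.3430 * 5.67e-8 * 7.0580 * 8.0908e+10 = 11105.7735 W

11105.7735 W


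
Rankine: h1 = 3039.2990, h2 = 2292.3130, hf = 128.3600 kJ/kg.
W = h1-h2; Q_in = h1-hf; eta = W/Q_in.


W = 746.9860 kJ/kg
Q_in = 2910.9390 kJ/kg
eta = 0.2566 = 25.6613%

eta = 25.6613%


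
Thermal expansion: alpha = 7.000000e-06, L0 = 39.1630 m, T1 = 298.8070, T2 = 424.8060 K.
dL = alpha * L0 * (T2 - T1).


dT = 125.9990 K
dL = 7.000000e-06 * 39.1630 * 125.9990 = 0.034541 m
L_final = 39.197541 m

dL = 0.034541 m


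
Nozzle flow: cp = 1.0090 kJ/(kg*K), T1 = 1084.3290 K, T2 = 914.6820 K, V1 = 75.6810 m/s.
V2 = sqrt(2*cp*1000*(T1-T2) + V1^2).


dT = 169.6470 K
2*cp*1000*dT = 342347.6460
V1^2 = 5727.6138
V2 = sqrt(348075.2598) = 589.9790 m/s

589.9790 m/s


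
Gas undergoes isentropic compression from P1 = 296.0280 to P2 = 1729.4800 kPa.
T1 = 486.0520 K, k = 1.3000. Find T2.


(k-1)/k = 0.2308
(P2/P1)^exp = 1.5028
T2 = 486.0520 * 1.5028 = 730.4432 K

730.4432 K


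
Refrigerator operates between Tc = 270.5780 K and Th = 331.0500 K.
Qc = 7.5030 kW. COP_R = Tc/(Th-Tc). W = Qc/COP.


COP = 270.5780 / 60.4720 = 4.4744
W = 7.5030 / 4.4744 = 1.6769 kW

COP = 4.4744, W = 1.6769 kW


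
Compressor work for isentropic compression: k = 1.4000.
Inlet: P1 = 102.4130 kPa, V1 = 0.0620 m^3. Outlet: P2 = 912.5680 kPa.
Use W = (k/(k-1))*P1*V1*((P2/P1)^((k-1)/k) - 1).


(k-1)/k = 0.2857
(P2/P1)^exp = 1.8681
W = 3.5000 * 102.4130 * 0.0620 * (1.8681 - 1) = 19.2926 kJ

19.2926 kJ


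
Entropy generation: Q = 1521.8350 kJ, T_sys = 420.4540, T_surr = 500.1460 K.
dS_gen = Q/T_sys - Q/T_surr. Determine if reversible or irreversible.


dS_sys = 1521.8350/420.4540 = 3.6195 kJ/K
dS_surr = -1521.8350/500.1460 = -3.0428 kJ/K
dS_gen = 3.6195 - 3.0428 = 0.5767 kJ/K (irreversible)

dS_gen = 0.5767 kJ/K, irreversible


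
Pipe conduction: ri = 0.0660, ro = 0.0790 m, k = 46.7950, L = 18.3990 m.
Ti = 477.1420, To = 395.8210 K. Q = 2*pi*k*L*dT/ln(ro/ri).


dT = 81.3210 K
ln(ro/ri) = 0.1798
Q = 2*pi*46.7950*18.3990*81.3210 / 0.1798 = 2446826.6613 W

2446826.6613 W


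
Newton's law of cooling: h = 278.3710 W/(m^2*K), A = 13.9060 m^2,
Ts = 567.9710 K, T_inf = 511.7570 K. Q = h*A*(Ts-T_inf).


dT = 56.2140 K
Q = 278.3710 * 13.9060 * 56.2140 = 217605.9189 W

217605.9189 W


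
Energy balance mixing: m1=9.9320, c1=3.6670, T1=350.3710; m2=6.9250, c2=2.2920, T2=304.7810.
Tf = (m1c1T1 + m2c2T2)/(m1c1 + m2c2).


num = 17598.2520
den = 52.2927
Tf = 336.5333 K

336.5333 K


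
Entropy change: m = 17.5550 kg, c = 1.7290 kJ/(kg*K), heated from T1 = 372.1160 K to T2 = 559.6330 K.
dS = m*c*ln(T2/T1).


T2/T1 = 1.5039
ln(T2/T1) = 0.4081
dS = 17.5550 * 1.7290 * 0.4081 = 12.3862 kJ/K

12.3862 kJ/K


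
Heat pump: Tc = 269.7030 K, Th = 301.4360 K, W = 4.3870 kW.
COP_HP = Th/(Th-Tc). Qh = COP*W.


COP = 301.4360 / 31.7330 = 9.4991
Qh = 9.4991 * 4.3870 = 41.6727 kW

COP = 9.4991, Qh = 41.6727 kW


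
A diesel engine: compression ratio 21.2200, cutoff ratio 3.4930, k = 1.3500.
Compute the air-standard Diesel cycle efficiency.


r^(k-1) = 2.9131
rc^k = 5.4115
eta = 0.5500 = 55.0044%

55.0044%


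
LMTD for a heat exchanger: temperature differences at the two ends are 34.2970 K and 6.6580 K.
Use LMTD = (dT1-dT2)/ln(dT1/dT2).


dT1/dT2 = 5.1512
ln(dT1/dT2) = 1.6392
LMTD = 27.6390 / 1.6392 = 16.8609 K

16.8609 K


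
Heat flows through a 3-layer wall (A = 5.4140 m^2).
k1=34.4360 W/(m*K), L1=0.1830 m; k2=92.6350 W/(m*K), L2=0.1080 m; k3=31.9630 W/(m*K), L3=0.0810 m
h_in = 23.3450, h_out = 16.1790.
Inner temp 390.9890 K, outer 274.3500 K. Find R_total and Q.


R_conv_in = 1/(23.3450*5.4140) = 0.0079
R_1 = 0.1830/(34.4360*5.4140) = 0.0010
R_2 = 0.1080/(92.6350*5.4140) = 0.0002
R_3 = 0.0810/(31.9630*5.4140) = 0.0005
R_conv_out = 1/(16.1790*5.4140) = 0.0114
R_total = 0.0210 K/W
Q = 116.6390 / 0.0210 = 5555.9732 W

R_total = 0.0210 K/W, Q = 5555.9732 W


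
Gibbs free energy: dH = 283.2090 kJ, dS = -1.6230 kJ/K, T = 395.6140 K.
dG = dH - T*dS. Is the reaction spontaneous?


T*dS = 395.6140 * -1.6230 = -642.0815 kJ
dG = 283.2090 + 642.0815 = 925.2905 kJ (non-spontaneous)

dG = 925.2905 kJ, non-spontaneous


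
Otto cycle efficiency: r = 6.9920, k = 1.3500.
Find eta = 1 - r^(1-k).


r^(k-1) = 1.9752
eta = 1 - 1/1.9752 = 0.4937 = 49.3721%

49.3721%


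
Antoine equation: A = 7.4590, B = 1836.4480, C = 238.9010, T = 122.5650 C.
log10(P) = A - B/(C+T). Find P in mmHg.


C+T = 361.4660
B/(C+T) = 5.0806
log10(P) = 7.4590 - 5.0806 = 2.3784
P = 10^2.3784 = 239.0258 mmHg

239.0258 mmHg


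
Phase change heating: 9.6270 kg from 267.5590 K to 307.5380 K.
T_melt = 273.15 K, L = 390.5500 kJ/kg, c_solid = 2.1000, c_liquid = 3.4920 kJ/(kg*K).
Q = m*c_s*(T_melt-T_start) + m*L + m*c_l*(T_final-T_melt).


Q1 (sensible, solid) = 9.6270 * 2.1000 * 5.5910 = 113.0316 kJ
Q2 (latent) = 9.6270 * 390.5500 = 3759.8249 kJ
Q3 (sensible, liquid) = 9.6270 * 3.4920 * 34.3880 = 1156.0380 kJ
Q_total = 5028.8945 kJ

5028.8945 kJ


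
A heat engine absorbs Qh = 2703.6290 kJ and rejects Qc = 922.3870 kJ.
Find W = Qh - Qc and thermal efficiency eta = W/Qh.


W = 2703.6290 - 922.3870 = 1781.2420 kJ
eta = 1781.2420 / 2703.6290 = 0.6588 = 65.8834%

W = 1781.2420 kJ, eta = 65.8834%


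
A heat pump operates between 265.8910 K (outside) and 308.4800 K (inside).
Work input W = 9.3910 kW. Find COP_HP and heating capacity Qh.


COP = 308.4800 / 42.5890 = 7.2432
Qh = 7.2432 * 9.3910 = 68.0207 kW

COP = 7.2432, Qh = 68.0207 kW


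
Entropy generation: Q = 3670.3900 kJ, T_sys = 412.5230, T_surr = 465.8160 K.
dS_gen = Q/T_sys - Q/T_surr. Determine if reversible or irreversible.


dS_sys = 3670.3900/412.5230 = 8.8974 kJ/K
dS_surr = -3670.3900/465.8160 = -7.8795 kJ/K
dS_gen = 8.8974 - 7.8795 = 1.0179 kJ/K (irreversible)

dS_gen = 1.0179 kJ/K, irreversible


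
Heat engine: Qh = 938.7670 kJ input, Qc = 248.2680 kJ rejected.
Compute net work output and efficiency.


W = 938.7670 - 248.2680 = 690.4990 kJ
eta = 690.4990 / 938.7670 = 0.7355 = 73.5538%

W = 690.4990 kJ, eta = 73.5538%


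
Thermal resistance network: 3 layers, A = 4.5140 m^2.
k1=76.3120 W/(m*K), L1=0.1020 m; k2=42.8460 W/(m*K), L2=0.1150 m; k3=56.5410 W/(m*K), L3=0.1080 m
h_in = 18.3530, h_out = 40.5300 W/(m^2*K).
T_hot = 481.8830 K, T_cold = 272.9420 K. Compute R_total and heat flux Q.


R_conv_in = 1/(18.3530*4.5140) = 0.0121
R_1 = 0.1020/(76.3120*4.5140) = 0.0003
R_2 = 0.1150/(42.8460*4.5140) = 0.0006
R_3 = 0.1080/(56.5410*4.5140) = 0.0004
R_conv_out = 1/(40.5300*4.5140) = 0.0055
R_total = 0.0189 K/W
Q = 208.9410 / 0.0189 = 11084.1486 W

R_total = 0.0189 K/W, Q = 11084.1486 W


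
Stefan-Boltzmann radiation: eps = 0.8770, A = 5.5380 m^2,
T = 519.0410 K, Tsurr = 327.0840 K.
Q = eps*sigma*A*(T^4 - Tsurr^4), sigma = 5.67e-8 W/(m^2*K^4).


T^4 = 7.2578e+10
Tsurr^4 = 1.1446e+10
Q = 0.8770 * 5.67e-8 * 5.5380 * 6.1133e+10 = 16834.8511 W

16834.8511 W


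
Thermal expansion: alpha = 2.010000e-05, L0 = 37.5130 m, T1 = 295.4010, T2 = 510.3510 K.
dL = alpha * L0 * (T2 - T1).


dT = 214.9500 K
dL = 2.010000e-05 * 37.5130 * 214.9500 = 0.162075 m
L_final = 37.675075 m

dL = 0.162075 m


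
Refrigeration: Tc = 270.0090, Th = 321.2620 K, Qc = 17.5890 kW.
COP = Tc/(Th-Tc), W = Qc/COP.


COP = 270.0090 / 51.2530 = 5.2682
W = 17.5890 / 5.2682 = 3.3387 kW

COP = 5.2682, W = 3.3387 kW


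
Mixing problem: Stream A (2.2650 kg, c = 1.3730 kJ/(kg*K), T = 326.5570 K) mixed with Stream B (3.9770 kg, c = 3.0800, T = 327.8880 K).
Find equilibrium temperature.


num = 5031.8942
den = 15.3590
Tf = 327.6185 K

327.6185 K


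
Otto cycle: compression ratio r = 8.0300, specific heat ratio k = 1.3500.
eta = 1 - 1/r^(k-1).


r^(k-1) = 2.0732
eta = 1 - 1/2.0732 = 0.5177 = 51.7664%

51.7664%


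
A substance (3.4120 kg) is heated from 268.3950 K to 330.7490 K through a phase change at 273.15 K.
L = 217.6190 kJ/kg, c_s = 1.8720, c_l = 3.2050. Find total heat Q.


Q1 (sensible, solid) = 3.4120 * 1.8720 * 4.7550 = 30.3714 kJ
Q2 (latent) = 3.4120 * 217.6190 = 742.5160 kJ
Q3 (sensible, liquid) = 3.4120 * 3.2050 * 57.5990 = 629.8716 kJ
Q_total = 1402.7590 kJ

1402.7590 kJ


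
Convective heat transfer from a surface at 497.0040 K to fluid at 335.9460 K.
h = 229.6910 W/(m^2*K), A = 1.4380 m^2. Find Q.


dT = 161.0580 K
Q = 229.6910 * 1.4380 * 161.0580 = 53196.7581 W

53196.7581 W


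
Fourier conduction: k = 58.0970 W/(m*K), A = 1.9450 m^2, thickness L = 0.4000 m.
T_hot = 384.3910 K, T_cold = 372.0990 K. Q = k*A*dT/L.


dT = 12.2920 K
Q = 58.0970 * 1.9450 * 12.2920 / 0.4000 = 3472.4490 W

3472.4490 W


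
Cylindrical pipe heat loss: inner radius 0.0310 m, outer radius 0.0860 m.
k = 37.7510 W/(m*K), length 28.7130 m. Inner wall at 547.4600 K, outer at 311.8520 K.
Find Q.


dT = 235.6080 K
ln(ro/ri) = 1.0204
Q = 2*pi*37.7510*28.7130*235.6080 / 1.0204 = 1572618.8180 W

1572618.8180 W


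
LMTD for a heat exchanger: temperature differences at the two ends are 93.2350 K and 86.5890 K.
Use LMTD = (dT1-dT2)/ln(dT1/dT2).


dT1/dT2 = 1.0768
ln(dT1/dT2) = 0.0740
LMTD = 6.6460 / 0.0740 = 89.8710 K

89.8710 K


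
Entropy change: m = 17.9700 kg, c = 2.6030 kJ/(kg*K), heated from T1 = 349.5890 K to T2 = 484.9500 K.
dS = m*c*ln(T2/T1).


T2/T1 = 1.3872
ln(T2/T1) = 0.3273
dS = 17.9700 * 2.6030 * 0.3273 = 15.3092 kJ/K

15.3092 kJ/K


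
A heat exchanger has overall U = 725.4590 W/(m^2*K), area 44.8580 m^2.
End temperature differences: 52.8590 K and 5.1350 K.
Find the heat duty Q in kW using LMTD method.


LMTD = 20.4688 K
Q = 725.4590 * 44.8580 * 20.4688 = 666108.8875 W = 666.1089 kW

666.1089 kW


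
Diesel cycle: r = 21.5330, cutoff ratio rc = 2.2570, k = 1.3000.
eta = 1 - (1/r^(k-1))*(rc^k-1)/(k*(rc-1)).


r^(k-1) = 2.5115
rc^k = 2.8813
eta = 0.5416 = 54.1592%

54.1592%


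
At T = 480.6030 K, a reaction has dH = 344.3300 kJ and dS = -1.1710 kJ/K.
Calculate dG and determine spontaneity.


T*dS = 480.6030 * -1.1710 = -562.7861 kJ
dG = 344.3300 + 562.7861 = 907.1161 kJ (non-spontaneous)

dG = 907.1161 kJ, non-spontaneous


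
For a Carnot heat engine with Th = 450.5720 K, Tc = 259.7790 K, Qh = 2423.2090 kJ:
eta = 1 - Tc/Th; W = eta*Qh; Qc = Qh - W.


eta = 1 - 259.7790/450.5720 = 0.4234
W = 0.4234 * 2423.2090 = 1026.0986 kJ
Qc = 2423.2090 - 1026.0986 = 1397.1104 kJ

eta = 42.3446%, W = 1026.0986 kJ, Qc = 1397.1104 kJ


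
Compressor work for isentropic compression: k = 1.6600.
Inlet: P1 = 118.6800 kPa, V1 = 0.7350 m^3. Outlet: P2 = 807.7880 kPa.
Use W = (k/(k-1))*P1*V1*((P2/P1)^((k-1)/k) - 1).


(k-1)/k = 0.3976
(P2/P1)^exp = 2.1437
W = 2.5152 * 118.6800 * 0.7350 * (2.1437 - 1) = 250.9200 kJ

250.9200 kJ


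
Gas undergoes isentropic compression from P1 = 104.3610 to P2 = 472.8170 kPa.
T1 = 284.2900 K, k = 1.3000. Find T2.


(k-1)/k = 0.2308
(P2/P1)^exp = 1.4172
T2 = 284.2900 * 1.4172 = 402.8858 K

402.8858 K


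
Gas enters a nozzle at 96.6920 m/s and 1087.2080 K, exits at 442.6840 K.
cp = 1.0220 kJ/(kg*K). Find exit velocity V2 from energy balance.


dT = 644.5240 K
2*cp*1000*dT = 1317407.0560
V1^2 = 9349.3429
V2 = sqrt(1326756.3989) = 1151.8491 m/s

1151.8491 m/s


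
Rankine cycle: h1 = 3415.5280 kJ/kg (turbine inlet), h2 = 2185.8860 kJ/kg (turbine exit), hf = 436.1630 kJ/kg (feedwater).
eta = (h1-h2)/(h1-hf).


W = 1229.6420 kJ/kg
Q_in = 2979.3650 kJ/kg
eta = 0.4127 = 41.2719%

eta = 41.2719%


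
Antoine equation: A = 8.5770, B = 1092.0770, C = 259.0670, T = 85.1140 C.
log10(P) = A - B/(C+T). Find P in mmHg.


C+T = 344.1810
B/(C+T) = 3.1730
log10(P) = 8.5770 - 3.1730 = 5.4040
P = 10^5.4040 = 253528.6585 mmHg

253528.6585 mmHg


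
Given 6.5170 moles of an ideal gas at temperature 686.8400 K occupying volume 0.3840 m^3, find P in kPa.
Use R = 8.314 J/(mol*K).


P = nRT/V = 6.5170 * 8.314 * 686.8400 / 0.3840
= 37214.5970 / 0.3840 = 96913.0131 Pa = 96.9130 kPa

96.9130 kPa


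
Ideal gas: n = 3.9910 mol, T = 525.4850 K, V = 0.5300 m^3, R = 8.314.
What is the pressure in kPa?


P = nRT/V = 3.9910 * 8.314 * 525.4850 / 0.5300
= 17436.2092 / 0.5300 = 32898.5080 Pa = 32.8985 kPa

32.8985 kPa


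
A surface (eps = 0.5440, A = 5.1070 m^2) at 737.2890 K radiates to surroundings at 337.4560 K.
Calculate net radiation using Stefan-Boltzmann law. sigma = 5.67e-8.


T^4 = 2.9550e+11
Tsurr^4 = 1.2968e+10
Q = 0.5440 * 5.67e-8 * 5.1070 * 2.8253e+11 = 44505.0094 W

44505.0094 W


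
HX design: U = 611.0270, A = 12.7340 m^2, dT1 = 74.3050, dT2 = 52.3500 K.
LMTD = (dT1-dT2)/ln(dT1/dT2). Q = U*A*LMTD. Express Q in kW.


LMTD = 62.6880 K
Q = 611.0270 * 12.7340 * 62.6880 = 487764.2023 W = 487.7642 kW

487.7642 kW


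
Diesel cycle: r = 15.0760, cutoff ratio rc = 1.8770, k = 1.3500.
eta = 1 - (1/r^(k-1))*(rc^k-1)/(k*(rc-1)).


r^(k-1) = 2.5846
rc^k = 2.3398
eta = 0.5622 = 56.2173%

56.2173%


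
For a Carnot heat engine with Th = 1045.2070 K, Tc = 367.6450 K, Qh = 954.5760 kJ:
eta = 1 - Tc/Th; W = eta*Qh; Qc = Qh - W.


eta = 1 - 367.6450/1045.2070 = 0.6483
W = 0.6483 * 954.5760 = 618.8099 kJ
Qc = 954.5760 - 618.8099 = 335.7661 kJ

eta = 64.8256%, W = 618.8099 kJ, Qc = 335.7661 kJ


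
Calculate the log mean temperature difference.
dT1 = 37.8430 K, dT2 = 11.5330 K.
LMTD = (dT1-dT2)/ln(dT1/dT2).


dT1/dT2 = 3.2813
ln(dT1/dT2) = 1.1882
LMTD = 26.3100 / 1.1882 = 22.1421 K

22.1421 K


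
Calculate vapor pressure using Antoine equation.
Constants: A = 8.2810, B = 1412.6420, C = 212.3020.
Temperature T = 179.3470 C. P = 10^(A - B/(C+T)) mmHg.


C+T = 391.6490
B/(C+T) = 3.6069
log10(P) = 8.2810 - 3.6069 = 4.6741
P = 10^4.6741 = 47216.2806 mmHg

47216.2806 mmHg


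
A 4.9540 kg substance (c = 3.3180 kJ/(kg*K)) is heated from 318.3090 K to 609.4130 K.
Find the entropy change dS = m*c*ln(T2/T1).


T2/T1 = 1.9145
ln(T2/T1) = 0.6495
dS = 4.9540 * 3.3180 * 0.6495 = 10.6756 kJ/K

10.6756 kJ/K


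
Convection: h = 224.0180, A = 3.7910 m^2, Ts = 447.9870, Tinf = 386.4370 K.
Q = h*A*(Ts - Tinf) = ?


dT = 61.5500 K
Q = 224.0180 * 3.7910 * 61.5500 = 52271.4752 W

52271.4752 W


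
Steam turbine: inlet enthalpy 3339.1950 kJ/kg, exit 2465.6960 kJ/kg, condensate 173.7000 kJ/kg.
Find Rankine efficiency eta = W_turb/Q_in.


W = 873.4990 kJ/kg
Q_in = 3165.4950 kJ/kg
eta = 0.2759 = 27.5944%

eta = 27.5944%
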